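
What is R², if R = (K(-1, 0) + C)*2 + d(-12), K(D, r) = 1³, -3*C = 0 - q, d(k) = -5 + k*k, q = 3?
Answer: 20449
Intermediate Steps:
d(k) = -5 + k²
C = 1 (C = -(0 - 1*3)/3 = -(0 - 3)/3 = -⅓*(-3) = 1)
K(D, r) = 1
R = 143 (R = (1 + 1)*2 + (-5 + (-12)²) = 2*2 + (-5 + 144) = 4 + 139 = 143)
R² = 143² = 20449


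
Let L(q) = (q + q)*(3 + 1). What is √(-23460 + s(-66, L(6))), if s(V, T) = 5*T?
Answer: 6*I*√645 ≈ 152.38*I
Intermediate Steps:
L(q) = 8*q (L(q) = (2*q)*4 = 8*q)
√(-23460 + s(-66, L(6))) = √(-23460 + 5*(8*6)) = √(-23460 + 5*48) = √(-23460 + 240) = √(-23220) = 6*I*√645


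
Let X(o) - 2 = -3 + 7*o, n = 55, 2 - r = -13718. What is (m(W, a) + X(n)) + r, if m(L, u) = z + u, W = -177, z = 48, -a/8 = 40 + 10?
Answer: 13752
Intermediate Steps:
r = 13720 (r = 2 - 1*(-13718) = 2 + 13718 = 13720)
a = -400 (a = -8*(40 + 10) = -8*50 = -400)
X(o) = -1 + 7*o (X(o) = 2 + (-3 + 7*o) = -1 + 7*o)
m(L, u) = 48 + u
(m(W, a) + X(n)) + r = ((48 - 400) + (-1 + 7*55)) + 13720 = (-352 + (-1 + 385)) + 13720 = (-352 + 384) + 13720 = 32 + 13720 = 13752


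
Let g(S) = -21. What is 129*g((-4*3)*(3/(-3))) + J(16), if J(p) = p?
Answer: -2693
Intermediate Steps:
129*g((-4*3)*(3/(-3))) + J(16) = 129*(-21) + 16 = -2709 + 16 = -2693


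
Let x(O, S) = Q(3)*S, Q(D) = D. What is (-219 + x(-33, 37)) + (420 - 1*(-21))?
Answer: 333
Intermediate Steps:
x(O, S) = 3*S
(-219 + x(-33, 37)) + (420 - 1*(-21)) = (-219 + 3*37) + (420 - 1*(-21)) = (-219 + 111) + (420 + 21) = -108 + 441 = 333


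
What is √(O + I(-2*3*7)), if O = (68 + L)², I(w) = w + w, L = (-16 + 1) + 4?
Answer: √3165 ≈ 56.258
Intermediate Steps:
L = -11 (L = -15 + 4 = -11)
I(w) = 2*w
O = 3249 (O = (68 - 11)² = 57² = 3249)
√(O + I(-2*3*7)) = √(3249 + 2*(-2*3*7)) = √(3249 + 2*(-6*7)) = √(3249 + 2*(-42)) = √(3249 - 84) = √3165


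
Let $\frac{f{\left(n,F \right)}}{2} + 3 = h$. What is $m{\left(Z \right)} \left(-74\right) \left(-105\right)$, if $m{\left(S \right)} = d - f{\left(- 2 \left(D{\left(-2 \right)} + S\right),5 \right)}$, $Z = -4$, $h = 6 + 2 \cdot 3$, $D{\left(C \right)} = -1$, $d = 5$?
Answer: $-101010$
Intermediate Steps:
$h = 12$ ($h = 6 + 6 = 12$)
$f{\left(n,F \right)} = 18$ ($f{\left(n,F \right)} = -6 + 2 \cdot 12 = -6 + 24 = 18$)
$m{\left(S \right)} = -13$ ($m{\left(S \right)} = 5 - 18 = -13$)
$m{\left(Z \right)} \left(-74\right) \left(-105\right) = \left(-13\right) \left(-74\right) \left(-105\right) = 962 \left(-105\right) = -101010$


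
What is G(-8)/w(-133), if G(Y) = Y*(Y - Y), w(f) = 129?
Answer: 0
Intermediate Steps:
G(Y) = 0 (G(Y) = Y*0 = 0)
G(-8)/w(-133) = 0/129 = 0*(1/129) = 0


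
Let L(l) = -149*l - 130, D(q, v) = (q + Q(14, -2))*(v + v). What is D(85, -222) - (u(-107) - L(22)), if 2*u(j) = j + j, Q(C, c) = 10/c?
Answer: -38821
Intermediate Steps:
u(j) = j (u(j) = (j + j)/2 = (2*j)/2 = j)
D(q, v) = 2*v*(-5 + q) (D(q, v) = (q + 10/(-2))*(v + v) = (q + 10*(-½))*(2*v) = (q - 5)*(2*v) = (-5 + q)*(2*v) = 2*v*(-5 + q))
L(l) = -130 - 149*l
D(85, -222) - (u(-107) - L(22)) = 2*(-222)*(-5 + 85) - (-107 - (-130 - 149*22)) = 2*(-222)*80 - (-107 - (-130 - 3278)) = -35520 - (-107 - 1*(-3408)) = -35520 - (-107 + 3408) = -35520 - 1*3301 = -35520 - 3301 = -38821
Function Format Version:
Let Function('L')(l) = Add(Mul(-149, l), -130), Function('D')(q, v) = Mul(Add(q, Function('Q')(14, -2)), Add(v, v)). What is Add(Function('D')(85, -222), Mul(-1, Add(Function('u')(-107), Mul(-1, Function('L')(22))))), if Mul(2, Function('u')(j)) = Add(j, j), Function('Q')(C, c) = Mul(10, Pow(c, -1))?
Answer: -38821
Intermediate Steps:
Function('u')(j) = j (Function('u')(j) = Mul(Rational(1, 2), Add(j, j)) = Mul(Rational(1, 2), Mul(2, j)) = j)
Function('D')(q, v) = Mul(2, v, Add(-5, q)) (Function('D')(q, v) = Mul(Add(q, Mul(10, Pow(-2, -1))), Add(v, v)) = Mul(Add(q, Mul(10, Rational(-1, 2))), Mul(2, v)) = Mul(Add(q, -5), Mul(2, v)) = Mul(Add(-5, q), Mul(2, v)) = Mul(2, v, Add(-5, q)))
Function('L')(l) = Add(-130, Mul(-149, l))
Add(Function('D')(85, -222), Mul(-1, Add(Function('u')(-107), Mul(-1, Function('L')(22))))) = Add(Mul(2, -222, Add(-5, 85)), Mul(-1, Add(-107, Mul(-1, Add(-130, Mul(-149, 22)))))) = Add(Mul(2, -222, 80), Mul(-1, Add(-107, Mul(-1, Add(-130, -3278))))) = Add(-35520, Mul(-1, Add(-107, Mul(-1, -3408)))) = Add(-35520, Mul(-1, Add(-107, 3408))) = Add(-35520, Mul(-1, 3301)) = Add(-35520, -3301) = -38821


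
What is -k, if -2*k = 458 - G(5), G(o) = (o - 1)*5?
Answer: 219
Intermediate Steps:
G(o) = -5 + 5*o (G(o) = (-1 + o)*5 = -5 + 5*o)
k = -219 (k = -(458 - (-5 + 5*5))/2 = -(458 - (-5 + 25))/2 = -(458 - 1*20)/2 = -(458 - 20)/2 = -½*438 = -219)
-k = -1*(-219) = 219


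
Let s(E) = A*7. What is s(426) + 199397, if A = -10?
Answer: 199327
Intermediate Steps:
s(E) = -70 (s(E) = -10*7 = -70)
s(426) + 199397 = -70 + 199397 = 199327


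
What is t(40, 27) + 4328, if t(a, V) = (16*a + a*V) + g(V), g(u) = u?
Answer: 6075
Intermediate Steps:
t(a, V) = V + 16*a + V*a (t(a, V) = (16*a + a*V) + V = (16*a + V*a) + V = V + 16*a + V*a)
t(40, 27) + 4328 = (27 + 16*40 + 27*40) + 4328 = (27 + 640 + 1080) + 4328 = 1747 + 4328 = 6075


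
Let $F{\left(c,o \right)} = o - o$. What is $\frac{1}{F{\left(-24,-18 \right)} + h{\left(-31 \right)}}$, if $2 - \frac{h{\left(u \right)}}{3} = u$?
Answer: $\frac{1}{99} \approx 0.010101$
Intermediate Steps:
$h{\left(u \right)} = 6 - 3 u$
$F{\left(c,o \right)} = 0$
$\frac{1}{F{\left(-24,-18 \right)} + h{\left(-31 \right)}} = \frac{1}{0 + \left(6 - -93\right)} = \frac{1}{0 + \left(6 + 93\right)} = \frac{1}{0 + 99} = \frac{1}{99}$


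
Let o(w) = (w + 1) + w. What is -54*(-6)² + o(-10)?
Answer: -1963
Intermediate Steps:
o(w) = 1 + 2*w (o(w) = (1 + w) + w = 1 + 2*w)
-54*(-6)² + o(-10) = -54*(-6)² + (1 + 2*(-10)) = -54*36 + (1 - 20) = -1944 - 19 = -1963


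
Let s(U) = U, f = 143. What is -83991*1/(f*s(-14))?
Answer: 83991/2002 ≈ 41.954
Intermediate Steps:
-83991*1/(f*s(-14)) = -83991/((-14*143)) = -83991/(-2002) = -83991*(-1/2002) = 83991/2002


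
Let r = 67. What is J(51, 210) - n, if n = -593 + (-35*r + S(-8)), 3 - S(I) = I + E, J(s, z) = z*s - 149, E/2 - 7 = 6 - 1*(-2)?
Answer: 13518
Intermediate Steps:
E = 30 (E = 14 + 2*(6 - 1*(-2)) = 14 + 2*(6 + 2) = 14 + 2*8 = 14 + 16 = 30)
J(s, z) = -149 + s*z (J(s, z) = s*z - 149 = -149 + s*z)
S(I) = -27 - I (S(I) = 3 - (I + 30) = 3 - (30 + I) = 3 + (-30 - I) = -27 - I)
n = -2957 (n = -593 + (-35*67 + (-27 - 1*(-8))) = -593 + (-2345 + (-27 + 8)) = -593 + (-2345 - 19) = -593 - 2364 = -2957)
J(51, 210) - n = (-149 + 51*210) - 1*(-2957) = (-149 + 10710) + 2957 = 10561 + 2957 = 13518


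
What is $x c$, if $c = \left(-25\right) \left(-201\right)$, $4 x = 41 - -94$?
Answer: $\frac{678375}{4} \approx 1.6959 \cdot 10^{5}$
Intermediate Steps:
$x = \frac{135}{4}$ ($x = \frac{41 - -94}{4} = \frac{41 + 94}{4} = \frac{1}{4} \cdot 135 = \frac{135}{4} \approx 33.75$)
$c = 5025$
$x c = \frac{135}{4} \cdot 5025 = \frac{678375}{4}$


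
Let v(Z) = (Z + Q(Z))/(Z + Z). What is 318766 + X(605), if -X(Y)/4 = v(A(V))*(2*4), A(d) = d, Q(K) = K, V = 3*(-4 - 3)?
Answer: 318734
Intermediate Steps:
V = -21 (V = 3*(-7) = -21)
v(Z) = 1 (v(Z) = (Z + Z)/(Z + Z) = (2*Z)/((2*Z)) = (2*Z)*(1/(2*Z)) = 1)
X(Y) = -32 (X(Y) = -4*2*4 = -4*8 = -32)
318766 + X(605) = 318766 - 32 = 318734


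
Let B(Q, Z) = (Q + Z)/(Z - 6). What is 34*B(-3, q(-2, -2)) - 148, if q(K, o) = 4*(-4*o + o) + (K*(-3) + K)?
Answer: -1203/11 ≈ -109.36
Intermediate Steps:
q(K, o) = -12*o - 2*K (q(K, o) = 4*(-3*o) + (-3*K + K) = -12*o - 2*K)
B(Q, Z) = (Q + Z)/(-6 + Z)
34*B(-3, q(-2, -2)) - 148 = 34*((-3 + (-12*(-2) - 2*(-2)))/(-6 + (-12*(-2) - 2*(-2)))) - 148 = 34*((-3 + (24 + 4))/(-6 + (24 + 4))) - 148 = 34*((-3 + 28)/(-6 + 28)) - 148 = 34*(25/22) - 148 = 425/11 - 148 = -1203/11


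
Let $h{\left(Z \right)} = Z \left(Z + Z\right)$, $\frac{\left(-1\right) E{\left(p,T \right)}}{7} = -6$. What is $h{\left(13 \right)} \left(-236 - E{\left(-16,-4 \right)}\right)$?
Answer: $-93964$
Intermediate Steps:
$E{\left(p,T \right)} = 42$ ($E{\left(p,T \right)} = \left(-7\right) \left(-6\right) = 42$)
$h{\left(Z \right)} = 2 Z^{2}$ ($h{\left(Z \right)} = Z 2 Z = 2 Z^{2}$)
$h{\left(13 \right)} \left(-236 - E{\left(-16,-4 \right)}\right) = 2 \cdot 13^{2} \left(-236 - 42\right) = 2 \cdot 169 \left(-236 - 42\right) = 338 \left(-278\right) = -93964$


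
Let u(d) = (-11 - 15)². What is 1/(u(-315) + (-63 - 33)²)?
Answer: 1/9892 ≈ 0.00010109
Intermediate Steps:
u(d) = 676 (u(d) = (-26)² = 676)
1/(u(-315) + (-63 - 33)²) = 1/(676 + (-63 - 33)²) = 1/(676 + (-96)²) = 1/(676 + 9216) = 1/9892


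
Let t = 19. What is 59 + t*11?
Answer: 268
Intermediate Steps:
59 + t*11 = 59 + 19*11 = 59 + 209 = 268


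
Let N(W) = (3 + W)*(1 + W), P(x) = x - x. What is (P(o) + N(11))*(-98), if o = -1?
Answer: -16464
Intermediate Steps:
P(x) = 0
N(W) = (1 + W)*(3 + W)
(P(o) + N(11))*(-98) = (0 + (3 + 11² + 4*11))*(-98) = (0 + (3 + 121 + 44))*(-98) = (0 + 168)*(-98) = 168*(-98) = -16464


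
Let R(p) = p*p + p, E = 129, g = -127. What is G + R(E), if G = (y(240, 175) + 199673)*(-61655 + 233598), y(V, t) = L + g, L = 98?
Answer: 34327405062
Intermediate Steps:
y(V, t) = -29 (y(V, t) = 98 - 127 = -29)
R(p) = p + p² (R(p) = p² + p = p + p²)
G = 34327388292 (G = (-29 + 199673)*(-61655 + 233598) = 199644*171943 = 34327388292)
G + R(E) = 34327388292 + 129*(1 + 129) = 34327388292 + 129*130 = 34327388292 + 16770 = 34327405062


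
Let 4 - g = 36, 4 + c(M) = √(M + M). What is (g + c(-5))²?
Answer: (36 - I*√10)² ≈ 1286.0 - 227.68*I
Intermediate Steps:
c(M) = -4 + √2*√M (c(M) = -4 + √(M + M) = -4 + √(2*M) = -4 + √2*√M)
g = -32 (g = 4 - 1*36 = 4 - 36 = -32)
(g + c(-5))² = (-32 + (-4 + √2*√(-5)))² = (-32 + (-4 + √2*(I*√5)))² = (-32 + (-4 + I*√10))² = (-36 + I*√10)²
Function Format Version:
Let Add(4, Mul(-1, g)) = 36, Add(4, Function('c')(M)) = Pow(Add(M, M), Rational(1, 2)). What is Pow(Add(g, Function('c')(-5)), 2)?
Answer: Pow(Add(36, Mul(-1, I, Pow(10, Rational(1, 2)))), 2) ≈ Add(1286.0, Mul(-227.68, I))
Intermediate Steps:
Function('c')(M) = Add(-4, Mul(Pow(2, Rational(1, 2)), Pow(M, Rational(1, 2)))) (Function('c')(M) = Add(-4, Pow(Add(M, M), Rational(1, 2))) = Add(-4, Pow(Mul(2, M), Rational(1, 2))) = Add(-4, Mul(Pow(2, Rational(1, 2)), Pow(M, Rational(1, 2)))))
g = -32 (g = Add(4, Mul(-1, 36)) = Add(4, -36) = -32)
Pow(Add(g, Function('c')(-5)), 2) = Pow(Add(-32, Add(-4, Mul(Pow(2, Rational(1, 2)), Pow(-5, Rational(1, 2))))), 2) = Pow(Add(-32, Add(-4, Mul(Pow(2, Rational(1, 2)), Mul(I, Pow(5, Rational(1, 2)))))), 2) = Pow(Add(-32, Add(-4, Mul(I, Pow(10, Rational(1, 2))))), 2) = Pow(Add(-36, Mul(I, Pow(10, Rational(1, 2)))), 2)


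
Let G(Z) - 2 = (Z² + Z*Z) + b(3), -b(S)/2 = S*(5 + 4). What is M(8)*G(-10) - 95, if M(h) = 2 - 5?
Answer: -539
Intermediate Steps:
b(S) = -18*S (b(S) = -2*S*(5 + 4) = -2*S*9 = -18*S)
G(Z) = -52 + 2*Z² (G(Z) = 2 + ((Z² + Z*Z) - 18*3) = 2 + ((Z² + Z²) - 54) = 2 + (2*Z² - 54) = 2 + (-54 + 2*Z²) = -52 + 2*Z²)
M(h) = -3
M(8)*G(-10) - 95 = -3*(-52 + 2*(-10)²) - 95 = -3*(-52 + 2*100) - 95 = -3*(-52 + 200) - 95 = -3*148 - 95 = -444 - 95 = -539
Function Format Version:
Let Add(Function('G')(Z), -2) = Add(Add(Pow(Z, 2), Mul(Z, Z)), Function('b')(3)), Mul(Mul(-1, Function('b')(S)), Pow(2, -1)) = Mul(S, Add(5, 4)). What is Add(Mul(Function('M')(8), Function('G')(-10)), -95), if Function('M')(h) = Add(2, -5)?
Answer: -539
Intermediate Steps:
Function('b')(S) = Mul(-18, S) (Function('b')(S) = Mul(-2, Mul(S, Add(5, 4))) = Mul(-2, Mul(S, 9)) = Mul(-2, Mul(9, S)) = Mul(-18, S))
Function('G')(Z) = Add(-52, Mul(2, Pow(Z, 2))) (Function('G')(Z) = Add(2, Add(Add(Pow(Z, 2), Mul(Z, Z)), Mul(-18, 3))) = Add(2, Add(Add(Pow(Z, 2), Pow(Z, 2)), -54)) = Add(2, Add(Mul(2, Pow(Z, 2)), -54)) = Add(2, Add(-54, Mul(2, Pow(Z, 2)))) = Add(-52, Mul(2, Pow(Z, 2))))
Function('M')(h) = -3
Add(Mul(Function('M')(8), Function('G')(-10)), -95) = Add(Mul(-3, Add(-52, Mul(2, Pow(-10, 2)))), -95) = Add(Mul(-3, Add(-52, Mul(2, 100))), -95) = Add(Mul(-3, Add(-52, 200)), -95) = Add(Mul(-3, 148), -95) = Add(-444, -95) = -539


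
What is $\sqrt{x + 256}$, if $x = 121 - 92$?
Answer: $\sqrt{285} \approx 16.882$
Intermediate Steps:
$x = 29$ ($x = 121 - 92 = 29$)
$\sqrt{x + 256} = \sqrt{29 + 256} = \sqrt{285}$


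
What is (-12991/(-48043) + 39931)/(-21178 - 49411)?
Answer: -1918418024/3391307327 ≈ -0.56569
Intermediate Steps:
(-12991/(-48043) + 39931)/(-21178 - 49411) = (-12991*(-1/48043) + 39931)/(-70589) = (12991/48043 + 39931)*(-1/70589) = (1918418024/48043)*(-1/70589) = -1918418024/3391307327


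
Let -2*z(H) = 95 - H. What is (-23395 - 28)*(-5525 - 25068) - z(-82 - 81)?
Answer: 716579968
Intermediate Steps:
z(H) = -95/2 + H/2 (z(H) = -(95 - H)/2 = -95/2 + H/2)
(-23395 - 28)*(-5525 - 25068) - z(-82 - 81) = (-23395 - 28)*(-5525 - 25068) - (-95/2 + (-82 - 81)/2) = -23423*(-30593) - (-95/2 + (½)*(-163)) = 716579839 - (-95/2 - 163/2) = 716579839 - 1*(-129) = 716579839 + 129 = 716579968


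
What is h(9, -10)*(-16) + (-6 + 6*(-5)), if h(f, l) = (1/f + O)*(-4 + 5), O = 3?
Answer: -772/9 ≈ -85.778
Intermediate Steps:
h(f, l) = 3 + 1/f (h(f, l) = (1/f + 3)*(-4 + 5) = (3 + 1/f)*1 = 3 + 1/f)
h(9, -10)*(-16) + (-6 + 6*(-5)) = (3 + 1/9)*(-16) + (-6 + 6*(-5)) = (3 + 1/9)*(-16) + (-6 - 30) = (28/9)*(-16) - 36 = -448/9 - 36 = -772/9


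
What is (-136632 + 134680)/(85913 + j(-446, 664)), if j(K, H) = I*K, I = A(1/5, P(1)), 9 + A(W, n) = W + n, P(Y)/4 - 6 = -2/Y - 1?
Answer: -9760/422429 ≈ -0.023104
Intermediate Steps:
P(Y) = 20 - 8/Y (P(Y) = 24 + 4*(-2/Y - 1) = 24 + 4*(-1 - 2/Y) = 24 + (-4 - 8/Y) = 20 - 8/Y)
A(W, n) = -9 + W + n (A(W, n) = -9 + (W + n) = -9 + W + n)
I = 16/5 (I = -9 + 1/5 + (20 - 8/1) = -9 + ⅕ + (20 - 8*1) = -9 + ⅕ + (20 - 8) = -9 + ⅕ + 12 = 16/5 ≈ 3.2000)
j(K, H) = 16*K/5
(-136632 + 134680)/(85913 + j(-446, 664)) = (-136632 + 134680)/(85913 + (16/5)*(-446)) = -1952/(85913 - 7136/5) = -1952/422429/5 = -1952*5/422429 = -9760/422429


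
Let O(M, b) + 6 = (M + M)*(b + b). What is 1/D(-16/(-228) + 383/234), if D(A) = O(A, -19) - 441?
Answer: -117/67477 ≈ -0.0017339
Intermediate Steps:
O(M, b) = -6 + 4*M*b (O(M, b) = -6 + (M + M)*(b + b) = -6 + (2*M)*(2*b) = -6 + 4*M*b)
D(A) = -447 - 76*A (D(A) = (-6 + 4*A*(-19)) - 441 = (-6 - 76*A) - 441 = -447 - 76*A)
1/D(-16/(-228) + 383/234) = 1/(-447 - 76*(-16/(-228) + 383/234)) = 1/(-447 - 76*(-16*(-1/228) + 383*(1/234))) = 1/(-447 - 76*(4/57 + 383/234)) = 1/(-447 - 76*7589/4446) = 1/(-447 - 15178/117) = 1/(-67477/117) = -117/67477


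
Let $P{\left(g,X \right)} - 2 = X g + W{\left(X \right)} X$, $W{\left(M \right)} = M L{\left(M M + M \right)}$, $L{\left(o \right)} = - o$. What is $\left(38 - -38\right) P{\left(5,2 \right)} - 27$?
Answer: $-939$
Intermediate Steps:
$W{\left(M \right)} = M \left(- M - M^{2}\right)$ ($W{\left(M \right)} = M \left(- (M M + M)\right) = M \left(- (M^{2} + M)\right) = M \left(- (M + M^{2})\right) = M \left(- M - M^{2}\right)$)
$P{\left(g,X \right)} = 2 + X g + X^{3} \left(-1 - X\right)$ ($P{\left(g,X \right)} = 2 + \left(X g + X^{2} \left(-1 - X\right) X\right) = 2 + \left(X g + X^{3} \left(-1 - X\right)\right) = 2 + X g + X^{3} \left(-1 - X\right)$)
$\left(38 - -38\right) P{\left(5,2 \right)} - 27 = \left(38 - -38\right) \left(2 - 2^{3} - 2^{4} + 2 \cdot 5\right) - 27 = \left(38 + 38\right) \left(2 - 8 - 16 + 10\right) - 27 = 76 \left(2 - 8 - 16 + 10\right) - 27 = 76 \left(-12\right) - 27 = -912 - 27 = -939$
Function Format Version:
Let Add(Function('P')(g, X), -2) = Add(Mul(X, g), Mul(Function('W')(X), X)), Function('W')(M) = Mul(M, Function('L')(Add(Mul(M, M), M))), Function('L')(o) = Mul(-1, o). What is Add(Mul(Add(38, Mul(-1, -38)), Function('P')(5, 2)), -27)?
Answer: -939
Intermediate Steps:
Function('W')(M) = Mul(M, Add(Mul(-1, M), Mul(-1, Pow(M, 2)))) (Function('W')(M) = Mul(M, Mul(-1, Add(Mul(M, M), M))) = Mul(M, Mul(-1, Add(Pow(M, 2), M))) = Mul(M, Mul(-1, Add(M, Pow(M, 2)))) = Mul(M, Add(Mul(-1, M), Mul(-1, Pow(M, 2)))))
Function('P')(g, X) = Add(2, Mul(X, g), Mul(Pow(X, 3), Add(-1, Mul(-1, X)))) (Function('P')(g, X) = Add(2, Add(Mul(X, g), Mul(Mul(Pow(X, 2), Add(-1, Mul(-1, X))), X))) = Add(2, Add(Mul(X, g), Mul(Pow(X, 3), Add(-1, Mul(-1, X))))) = Add(2, Mul(X, g), Mul(Pow(X, 3), Add(-1, Mul(-1, X)))))
Add(Mul(Add(38, Mul(-1, -38)), Function('P')(5, 2)), -27) = Add(Mul(Add(38, Mul(-1, -38)), Add(2, Mul(-1, Pow(2, 3)), Mul(-1, Pow(2, 4)), Mul(2, 5))), -27) = Add(Mul(Add(38, 38), Add(2, Mul(-1, 8), Mul(-1, 16), 10)), -27) = Add(Mul(76, Add(2, -8, -16, 10)), -27) = Add(Mul(76, -12), -27) = Add(-912, -27) = -939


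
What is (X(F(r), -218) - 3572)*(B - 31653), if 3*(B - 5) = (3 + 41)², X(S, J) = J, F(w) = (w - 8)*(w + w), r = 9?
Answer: 352500320/3 ≈ 1.1750e+8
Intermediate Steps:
F(w) = 2*w*(-8 + w) (F(w) = (-8 + w)*(2*w) = 2*w*(-8 + w))
B = 1951/3 (B = 5 + (3 + 41)²/3 = 5 + (⅓)*44² = 5 + (⅓)*1936 = 5 + 1936/3 = 1951/3 ≈ 650.33)
(X(F(r), -218) - 3572)*(B - 31653) = (-218 - 3572)*(1951/3 - 31653) = -3790*(-93008/3) = 352500320/3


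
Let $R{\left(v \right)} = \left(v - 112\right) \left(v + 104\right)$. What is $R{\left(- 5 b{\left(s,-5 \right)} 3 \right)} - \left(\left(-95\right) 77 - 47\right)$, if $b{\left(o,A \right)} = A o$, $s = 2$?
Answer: $17014$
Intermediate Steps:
$R{\left(v \right)} = \left(-112 + v\right) \left(104 + v\right)$
$R{\left(- 5 b{\left(s,-5 \right)} 3 \right)} - \left(\left(-95\right) 77 - 47\right) = \left(-11648 + \left(- 5 \left(\left(-5\right) 2\right) 3\right)^{2} - 8 - 5 \left(\left(-5\right) 2\right) 3\right) - \left(\left(-95\right) 77 - 47\right) = \left(-11648 + \left(\left(-5\right) \left(-10\right) 3\right)^{2} - 8 \left(-5\right) \left(-10\right) 3\right) - \left(-7315 - 47\right) = \left(-11648 + \left(50 \cdot 3\right)^{2} - 8 \cdot 50 \cdot 3\right) - -7362 = \left(-11648 + 150^{2} - 1200\right) + 7362 = \left(-11648 + 22500 - 1200\right) + 7362 = 9652 + 7362 = 17014$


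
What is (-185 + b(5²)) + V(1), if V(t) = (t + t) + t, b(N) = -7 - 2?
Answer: -191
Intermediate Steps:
b(N) = -9
V(t) = 3*t (V(t) = 2*t + t = 3*t)
(-185 + b(5²)) + V(1) = (-185 - 9) + 3*1 = -194 + 3 = -191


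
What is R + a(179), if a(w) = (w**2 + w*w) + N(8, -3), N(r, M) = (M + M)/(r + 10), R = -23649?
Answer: 121298/3 ≈ 40433.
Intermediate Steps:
N(r, M) = 2*M/(10 + r) (N(r, M) = (2*M)/(10 + r) = 2*M/(10 + r))
a(w) = -1/3 + 2*w**2 (a(w) = (w**2 + w*w) + 2*(-3)/(10 + 8) = (w**2 + w**2) + 2*(-3)/18 = 2*w**2 + 2*(-3)*(1/18) = 2*w**2 - 1/3 = -1/3 + 2*w**2)
R + a(179) = -23649 + (-1/3 + 2*179**2) = -23649 + (-1/3 + 2*32041) = -23649 + (-1/3 + 64082) = -23649 + 192245/3 = 121298/3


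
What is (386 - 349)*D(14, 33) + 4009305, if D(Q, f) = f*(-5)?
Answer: 4003200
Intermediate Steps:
D(Q, f) = -5*f
(386 - 349)*D(14, 33) + 4009305 = (386 - 349)*(-5*33) + 4009305 = 37*(-165) + 4009305 = -6105 + 4009305 = 4003200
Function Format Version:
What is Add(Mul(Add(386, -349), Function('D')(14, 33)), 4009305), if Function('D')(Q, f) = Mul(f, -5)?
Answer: 4003200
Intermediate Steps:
Function('D')(Q, f) = Mul(-5, f)
Add(Mul(Add(386, -349), Function('D')(14, 33)), 4009305) = Add(Mul(Add(386, -349), Mul(-5, 33)), 4009305) = Add(Mul(37, -165), 4009305) = Add(-6105, 4009305) = 4003200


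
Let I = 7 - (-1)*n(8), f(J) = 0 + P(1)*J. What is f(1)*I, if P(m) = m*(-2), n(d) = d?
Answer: -30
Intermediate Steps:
P(m) = -2*m
f(J) = -2*J (f(J) = 0 + (-2*1)*J = 0 - 2*J = -2*J)
I = 15 (I = 7 - (-1)*8 = 7 - 1*(-8) = 7 + 8 = 15)
f(1)*I = -2*1*15 = -2*15 = -30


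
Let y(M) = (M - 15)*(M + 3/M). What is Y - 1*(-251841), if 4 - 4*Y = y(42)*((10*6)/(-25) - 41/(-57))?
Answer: 70649401/280 ≈ 2.5232e+5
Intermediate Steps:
y(M) = (-15 + M)*(M + 3/M)
Y = 133921/280 (Y = 1 - (3 + 42² - 45/42 - 15*42)*((10*6)/(-25) - 41/(-57))/4 = 1 - (3 + 1764 - 45*1/42 - 630)*(60*(-1/25) - 41*(-1/57))/4 = 1 - (3 + 1764 - 15/14 - 630)*(-12/5 + 41/57)/4 = 1 - 15903*(-479)/(56*285) = 1 - ¼*(-133641/70) = 1 + 133641/280 = 133921/280 ≈ 478.29)
Y - 1*(-251841) = 133921/280 - 1*(-251841) = 133921/280 + 251841 = 70649401/280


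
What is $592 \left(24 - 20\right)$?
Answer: $2368$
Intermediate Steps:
$592 \left(24 - 20\right) = 592 \cdot 4 = 2368$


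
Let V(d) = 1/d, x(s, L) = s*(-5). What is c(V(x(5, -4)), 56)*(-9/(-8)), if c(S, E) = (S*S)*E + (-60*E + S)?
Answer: -18899721/5000 ≈ -3779.9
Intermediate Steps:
x(s, L) = -5*s
c(S, E) = S - 60*E + E*S² (c(S, E) = S²*E + (S - 60*E) = E*S² + (S - 60*E) = S - 60*E + E*S²)
c(V(x(5, -4)), 56)*(-9/(-8)) = (1/(-5*5) - 60*56 + 56*(1/(-5*5))²)*(-9/(-8)) = (1/(-25) - 3360 + 56*(1/(-25))²)*(-9*(-⅛)) = (-1/25 - 3360 + 56*(-1/25)²)*(9/8) = (-1/25 - 3360 + 56*(1/625))*(9/8) = (-1/25 - 3360 + 56/625)*(9/8) = -2099969/625*9/8 = -18899721/5000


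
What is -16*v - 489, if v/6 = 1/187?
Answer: -91539/187 ≈ -489.51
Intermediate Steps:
v = 6/187 ≈ 0.032086
-16*v - 489 = -16*6/187 - 489 = -96/187 - 489 = -91539/187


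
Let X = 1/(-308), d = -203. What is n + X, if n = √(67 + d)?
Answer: -1/308 + 2*I*√34 ≈ -0.0032468 + 11.662*I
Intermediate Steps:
n = 2*I*√34 (n = √(67 - 203) = √(-136) = 2*I*√34 ≈ 11.662*I)
X = -1/308 ≈ -0.0032468
n + X = 2*I*√34 - 1/308 = -1/308 + 2*I*√34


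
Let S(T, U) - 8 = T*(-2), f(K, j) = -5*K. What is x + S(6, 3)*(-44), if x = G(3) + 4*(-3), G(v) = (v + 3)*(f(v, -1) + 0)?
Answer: 74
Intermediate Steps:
S(T, U) = 8 - 2*T (S(T, U) = 8 + T*(-2) = 8 - 2*T)
G(v) = -5*v*(3 + v) (G(v) = (v + 3)*(-5*v + 0) = (3 + v)*(-5*v) = -5*v*(3 + v))
x = -102 (x = -5*3*(3 + 3) + 4*(-3) = -5*3*6 - 12 = -90 - 12 = -102)
x + S(6, 3)*(-44) = -102 + (8 - 2*6)*(-44) = -102 + (8 - 12)*(-44) = -102 - 4*(-44) = -102 + 176 = 74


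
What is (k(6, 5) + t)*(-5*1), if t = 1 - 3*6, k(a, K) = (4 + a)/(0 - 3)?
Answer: 305/3 ≈ 101.67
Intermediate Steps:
k(a, K) = -4/3 - a/3 (k(a, K) = (4 + a)/(-3) = (4 + a)*(-⅓) = -4/3 - a/3)
t = -17 (t = 1 - 18 = -17)
(k(6, 5) + t)*(-5*1) = ((-4/3 - ⅓*6) - 17)*(-5*1) = ((-4/3 - 2) - 17)*(-5) = (-10/3 - 17)*(-5) = -61/3*(-5) = 305/3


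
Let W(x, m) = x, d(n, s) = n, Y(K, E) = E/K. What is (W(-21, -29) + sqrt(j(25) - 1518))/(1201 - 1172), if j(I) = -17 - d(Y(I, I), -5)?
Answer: -21/29 + 16*I*sqrt(6)/29 ≈ -0.72414 + 1.3514*I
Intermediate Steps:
j(I) = -18 (j(I) = -17 - I/I = -17 - 1*1 = -17 - 1 = -18)
(W(-21, -29) + sqrt(j(25) - 1518))/(1201 - 1172) = (-21 + sqrt(-18 - 1518))/(1201 - 1172) = (-21 + sqrt(-1536))/29 = (-21 + 16*I*sqrt(6))*(1/29) = -21/29 + 16*I*sqrt(6)/29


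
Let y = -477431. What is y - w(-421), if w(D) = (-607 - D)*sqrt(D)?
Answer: -477431 + 186*I*sqrt(421) ≈ -4.7743e+5 + 3816.4*I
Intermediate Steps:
w(D) = sqrt(D)*(-607 - D)
y - w(-421) = -477431 - sqrt(-421)*(-607 - 1*(-421)) = -477431 - I*sqrt(421)*(-607 + 421) = -477431 - I*sqrt(421)*(-186) = -477431 - (-186)*I*sqrt(421) = -477431 + 186*I*sqrt(421)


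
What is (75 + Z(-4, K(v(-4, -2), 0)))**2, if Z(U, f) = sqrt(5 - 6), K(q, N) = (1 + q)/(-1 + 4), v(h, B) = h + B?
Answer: (75 + I)**2 ≈ 5624.0 + 150.0*I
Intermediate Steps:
v(h, B) = B + h
K(q, N) = 1/3 + q/3 (K(q, N) = (1 + q)/3 = (1 + q)*(1/3) = 1/3 + q/3)
Z(U, f) = I (Z(U, f) = sqrt(-1) = I)
(75 + Z(-4, K(v(-4, -2), 0)))**2 = (75 + I)**2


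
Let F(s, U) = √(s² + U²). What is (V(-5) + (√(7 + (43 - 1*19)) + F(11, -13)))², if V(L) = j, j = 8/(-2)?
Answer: (-4 + √31 + √290)² ≈ 345.85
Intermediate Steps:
j = -4 (j = 8*(-½) = -4)
V(L) = -4
F(s, U) = √(U² + s²)
(V(-5) + (√(7 + (43 - 1*19)) + F(11, -13)))² = (-4 + (√(7 + (43 - 1*19)) + √((-13)² + 11²)))² = (-4 + (√(7 + (43 - 19)) + √(169 + 121)))² = (-4 + (√(7 + 24) + √290))² = (-4 + (√31 + √290))² = (-4 + √31 + √290)²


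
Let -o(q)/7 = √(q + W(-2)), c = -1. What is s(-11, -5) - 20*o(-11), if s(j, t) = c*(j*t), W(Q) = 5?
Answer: -55 + 140*I*√6 ≈ -55.0 + 342.93*I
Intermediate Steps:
s(j, t) = -j*t
o(q) = -7*√(5 + q) (o(q) = -7*√(q + 5) = -7*√(5 + q))
s(-11, -5) - 20*o(-11) = -1*(-11)*(-5) - (-140)*√(5 - 11) = -55 - (-140)*√(-6) = -55 - (-140)*I*√6 = -55 + 140*I*√6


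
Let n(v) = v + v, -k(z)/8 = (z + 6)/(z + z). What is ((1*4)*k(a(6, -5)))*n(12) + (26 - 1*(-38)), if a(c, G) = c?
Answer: -704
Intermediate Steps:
k(z) = -4*(6 + z)/z (k(z) = -8*(z + 6)/(z + z) = -8*(6 + z)/(2*z) = -8*(6 + z)*1/(2*z) = -4*(6 + z)/z)
n(v) = 2*v
((1*4)*k(a(6, -5)))*n(12) + (26 - 1*(-38)) = ((1*4)*(-4 - 24/6))*(2*12) + (26 - 1*(-38)) = (4*(-4 - 24*1/6))*24 + (26 + 38) = (4*(-4 - 4))*24 + 64 = (4*(-8))*24 + 64 = -32*24 + 64 = -768 + 64 = -704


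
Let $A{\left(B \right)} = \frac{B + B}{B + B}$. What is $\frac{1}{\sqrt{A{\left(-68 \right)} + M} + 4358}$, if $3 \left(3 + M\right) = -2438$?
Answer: $\frac{6537}{28489468} - \frac{i \sqrt{1833}}{28489468} \approx 0.00022945 - 1.5028 \cdot 10^{-6} i$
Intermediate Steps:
$M = - \frac{2447}{3}$ ($M = -3 + \frac{1}{3} \left(-2438\right) = -3 - \frac{2438}{3} = - \frac{2447}{3} \approx -815.67$)
$A{\left(B \right)} = 1$ ($A{\left(B \right)} = \frac{2 B}{2 B} = 2 B \frac{1}{2 B} = 1$)
$\frac{1}{\sqrt{A{\left(-68 \right)} + M} + 4358} = \frac{1}{\sqrt{1 - \frac{2447}{3}} + 4358} = \frac{1}{\sqrt{- \frac{2444}{3}} + 4358} = \frac{1}{\frac{2 i \sqrt{1833}}{3} + 4358} = \frac{1}{4358 + \frac{2 i \sqrt{1833}}{3}}$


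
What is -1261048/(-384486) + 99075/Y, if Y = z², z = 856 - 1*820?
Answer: 2207070481/27682992 ≈ 79.727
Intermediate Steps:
z = 36 (z = 856 - 820 = 36)
Y = 1296 (Y = 36² = 1296)
-1261048/(-384486) + 99075/Y = -1261048/(-384486) + 99075/1296 = -1261048*(-1/384486) + 99075*(1/1296) = 630524/192243 + 33025/432 = 2207070481/27682992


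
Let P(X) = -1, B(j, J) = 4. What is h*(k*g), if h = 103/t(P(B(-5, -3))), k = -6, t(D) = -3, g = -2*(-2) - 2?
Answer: 412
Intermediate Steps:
g = 2 (g = 4 - 2 = 2)
h = -103/3 (h = 103/(-3) = 103*(-⅓) = -103/3 ≈ -34.333)
h*(k*g) = -(-206)*2 = -103/3*(-12) = 412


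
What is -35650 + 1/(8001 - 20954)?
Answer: -461774451/12953 ≈ -35650.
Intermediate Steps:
-35650 + 1/(8001 - 20954) = -35650 + 1/(-12953) = -35650 - 1/12953 = -461774451/12953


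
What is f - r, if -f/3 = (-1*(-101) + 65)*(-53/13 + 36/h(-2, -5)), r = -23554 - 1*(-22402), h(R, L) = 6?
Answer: 2526/13 ≈ 194.31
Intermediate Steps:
r = -1152 (r = -23554 + 22402 = -1152)
f = -12450/13 (f = -3*(-1*(-101) + 65)*(-53/13 + 36/6) = -3*(101 + 65)*(-53*1/13 + 36*(1/6)) = -498*(-53/13 + 6) = -498*25/13 = -3*4150/13 = -12450/13 ≈ -957.69)
f - r = -12450/13 - 1*(-1152) = -12450/13 + 1152 = 2526/13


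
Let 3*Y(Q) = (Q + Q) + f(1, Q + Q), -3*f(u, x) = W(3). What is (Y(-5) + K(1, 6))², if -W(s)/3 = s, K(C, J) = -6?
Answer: 625/9 ≈ 69.444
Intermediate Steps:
W(s) = -3*s
f(u, x) = 3 (f(u, x) = -(-1)*3 = -⅓*(-9) = 3)
Y(Q) = 1 + 2*Q/3 (Y(Q) = ((Q + Q) + 3)/3 = (2*Q + 3)/3 = (3 + 2*Q)/3 = 1 + 2*Q/3)
(Y(-5) + K(1, 6))² = ((1 + (⅔)*(-5)) - 6)² = ((1 - 10/3) - 6)² = (-7/3 - 6)² = (-25/3)² = 625/9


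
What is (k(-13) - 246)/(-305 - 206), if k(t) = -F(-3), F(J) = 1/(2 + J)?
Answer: 35/73 ≈ 0.47945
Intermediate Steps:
k(t) = 1 (k(t) = -1/(2 - 3) = -1/(-1) = -1*(-1) = 1)
(k(-13) - 246)/(-305 - 206) = (1 - 246)/(-305 - 206) = -245/(-511) = -245*(-1/511) = 35/73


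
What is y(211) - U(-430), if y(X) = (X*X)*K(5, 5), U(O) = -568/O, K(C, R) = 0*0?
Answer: -284/215 ≈ -1.3209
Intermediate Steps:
K(C, R) = 0
y(X) = 0 (y(X) = (X*X)*0 = X²*0 = 0)
y(211) - U(-430) = 0 - (-568)/(-430) = 0 - (-568)*(-1)/430 = 0 - 1*284/215 = 0 - 284/215 = -284/215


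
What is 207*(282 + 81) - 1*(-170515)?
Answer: 245656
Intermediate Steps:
207*(282 + 81) - 1*(-170515) = 207*363 + 170515 = 75141 + 170515 = 245656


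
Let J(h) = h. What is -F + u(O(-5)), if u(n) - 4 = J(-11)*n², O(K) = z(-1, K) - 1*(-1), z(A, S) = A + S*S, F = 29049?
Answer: -35920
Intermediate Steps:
z(A, S) = A + S²
O(K) = K² (O(K) = (-1 + K²) - 1*(-1) = (-1 + K²) + 1 = K²)
u(n) = 4 - 11*n²
-F + u(O(-5)) = -1*29049 + (4 - 11*((-5)²)²) = -29049 + (4 - 11*25²) = -29049 + (4 - 11*625) = -29049 + (4 - 6875) = -29049 - 6871 = -35920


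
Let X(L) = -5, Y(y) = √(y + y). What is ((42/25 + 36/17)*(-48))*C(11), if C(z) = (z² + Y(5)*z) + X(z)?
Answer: -8986752/425 - 852192*√10/425 ≈ -27486.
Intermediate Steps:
Y(y) = √2*√y (Y(y) = √(2*y) = √2*√y)
C(z) = -5 + z² + z*√10 (C(z) = (z² + (√2*√5)*z) - 5 = (z² + √10*z) - 5 = (z² + z*√10) - 5 = -5 + z² + z*√10)
((42/25 + 36/17)*(-48))*C(11) = ((42/25 + 36/17)*(-48))*(-5 + 11² + 11*√10) = ((42*(1/25) + 36*(1/17))*(-48))*(-5 + 121 + 11*√10) = ((42/25 + 36/17)*(-48))*(116 + 11*√10) = ((1614/425)*(-48))*(116 + 11*√10) = -77472*(116 + 11*√10)/425 = -8986752/425 - 852192*√10/425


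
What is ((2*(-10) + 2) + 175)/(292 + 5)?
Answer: 157/297 ≈ 0.52862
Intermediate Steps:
((2*(-10) + 2) + 175)/(292 + 5) = ((-20 + 2) + 175)/297 = (-18 + 175)*(1/297) = 157*(1/297) = 157/297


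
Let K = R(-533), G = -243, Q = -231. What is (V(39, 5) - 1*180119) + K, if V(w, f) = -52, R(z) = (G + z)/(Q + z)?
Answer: -34412467/191 ≈ -1.8017e+5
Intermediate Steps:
R(z) = (-243 + z)/(-231 + z)
K = 194/191 (K = (-243 - 533)/(-231 - 533) = -776/(-764) = -1/764*(-776) = 194/191 ≈ 1.0157)
(V(39, 5) - 1*180119) + K = (-52 - 1*180119) + 194/191 = (-52 - 180119) + 194/191 = -180171 + 194/191 = -34412467/191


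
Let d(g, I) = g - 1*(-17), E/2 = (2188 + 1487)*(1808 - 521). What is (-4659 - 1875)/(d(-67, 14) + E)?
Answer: -3267/4729700 ≈ -0.00069074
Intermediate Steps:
E = 9459450 (E = 2*((2188 + 1487)*(1808 - 521)) = 2*(3675*1287) = 2*4729725 = 9459450)
d(g, I) = 17 + g (d(g, I) = g + 17 = 17 + g)
(-4659 - 1875)/(d(-67, 14) + E) = (-4659 - 1875)/((17 - 67) + 9459450) = -6534/(-50 + 9459450) = -6534/9459400 = -6534*1/9459400 = -3267/4729700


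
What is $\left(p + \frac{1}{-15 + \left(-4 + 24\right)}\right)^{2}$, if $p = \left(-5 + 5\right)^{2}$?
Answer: $\frac{1}{25} \approx 0.04$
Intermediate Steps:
$p = 0$ ($p = 0^{2} = 0$)
$\left(p + \frac{1}{-15 + \left(-4 + 24\right)}\right)^{2} = \left(0 + \frac{1}{-15 + \left(-4 + 24\right)}\right)^{2} = \left(0 + \frac{1}{-15 + 20}\right)^{2} = \left(0 + \frac{1}{5}\right)^{2} = \left(\frac{1}{5}\right)^{2} = \frac{1}{25}$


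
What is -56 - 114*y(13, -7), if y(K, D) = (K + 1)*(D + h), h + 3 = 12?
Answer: -3248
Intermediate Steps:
h = 9 (h = -3 + 12 = 9)
y(K, D) = (1 + K)*(9 + D) (y(K, D) = (K + 1)*(D + 9) = (1 + K)*(9 + D))
-56 - 114*y(13, -7) = -56 - 114*(9 - 7 + 9*13 - 7*13) = -56 - 114*(9 - 7 + 117 - 91) = -56 - 114*28 = -56 - 3192 = -3248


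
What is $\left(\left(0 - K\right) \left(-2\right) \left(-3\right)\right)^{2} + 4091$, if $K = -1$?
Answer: $4127$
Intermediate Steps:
$\left(\left(0 - K\right) \left(-2\right) \left(-3\right)\right)^{2} + 4091 = \left(\left(0 - -1\right) \left(-2\right) \left(-3\right)\right)^{2} + 4091 = \left(\left(0 + 1\right) \left(-2\right) \left(-3\right)\right)^{2} + 4091 = \left(1 \left(-2\right) \left(-3\right)\right)^{2} + 4091 = \left(\left(-2\right) \left(-3\right)\right)^{2} + 4091 = 6^{2} + 4091 = 36 + 4091 = 4127$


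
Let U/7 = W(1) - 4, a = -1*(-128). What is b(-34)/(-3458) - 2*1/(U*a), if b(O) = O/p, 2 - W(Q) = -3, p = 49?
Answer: -11015/5422144 ≈ -0.0020315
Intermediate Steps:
a = 128
W(Q) = 5 (W(Q) = 2 - 1*(-3) = 2 + 3 = 5)
U = 7 (U = 7*(5 - 4) = 7*1 = 7)
b(O) = O/49
b(-34)/(-3458) - 2*1/(U*a) = ((1/49)*(-34))/(-3458) - 2/(128*7) = -34/49*(-1/3458) - 2/896 = 17/84721 - 2*1/896 = 17/84721 - 1/448 = -11015/5422144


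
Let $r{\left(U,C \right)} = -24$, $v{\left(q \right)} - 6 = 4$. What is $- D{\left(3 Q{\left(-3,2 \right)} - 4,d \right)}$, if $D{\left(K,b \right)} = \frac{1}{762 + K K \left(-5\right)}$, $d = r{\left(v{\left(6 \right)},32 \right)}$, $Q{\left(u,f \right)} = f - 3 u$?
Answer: $\frac{1}{3443} \approx 0.00029044$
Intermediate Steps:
$v{\left(q \right)} = 10$ ($v{\left(q \right)} = 6 + 4 = 10$)
$d = -24$
$D{\left(K,b \right)} = \frac{1}{762 - 5 K^{2}}$ ($D{\left(K,b \right)} = \frac{1}{762 + K^{2} \left(-5\right)} = \frac{1}{762 - 5 K^{2}}$)
$- D{\left(3 Q{\left(-3,2 \right)} - 4,d \right)} = - \frac{-1}{-762 + 5 \left(3 \left(2 - -9\right) - 4\right)^{2}} = - \frac{-1}{-762 + 5 \left(3 \left(2 + 9\right) - 4\right)^{2}} = - \frac{-1}{-762 + 5 \left(3 \cdot 11 - 4\right)^{2}} = - \frac{-1}{-762 + 5 \left(33 - 4\right)^{2}} = - \frac{-1}{-762 + 5 \cdot 29^{2}} = - \frac{-1}{-762 + 5 \cdot 841} = - \frac{-1}{-762 + 4205} = - \frac{-1}{3443} = \left(-1\right) \left(- \frac{1}{3443}\right) = \frac{1}{3443}$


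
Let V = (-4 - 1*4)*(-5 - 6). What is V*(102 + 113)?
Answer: 18920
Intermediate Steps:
V = 88 (V = (-4 - 4)*(-11) = -8*(-11) = 88)
V*(102 + 113) = 88*(102 + 113) = 88*215 = 18920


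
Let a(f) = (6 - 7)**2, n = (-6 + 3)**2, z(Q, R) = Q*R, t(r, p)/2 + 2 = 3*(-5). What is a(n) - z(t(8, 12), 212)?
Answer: 7209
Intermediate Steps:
t(r, p) = -34 (t(r, p) = -4 + 2*(3*(-5)) = -4 + 2*(-15) = -4 - 30 = -34)
n = 9 (n = (-3)**2 = 9)
a(f) = 1 (a(f) = (-1)**2 = 1)
a(n) - z(t(8, 12), 212) = 1 - (-34)*212 = 1 - 1*(-7208) = 1 + 7208 = 7209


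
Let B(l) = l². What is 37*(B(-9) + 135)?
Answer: 7992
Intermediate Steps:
37*(B(-9) + 135) = 37*((-9)² + 135) = 37*(81 + 135) = 37*216 = 7992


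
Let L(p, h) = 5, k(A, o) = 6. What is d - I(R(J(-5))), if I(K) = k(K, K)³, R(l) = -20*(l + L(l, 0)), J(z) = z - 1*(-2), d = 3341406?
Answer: 3341190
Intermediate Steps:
J(z) = 2 + z (J(z) = z + 2 = 2 + z)
R(l) = -100 - 20*l (R(l) = -20*(l + 5) = -20*(5 + l) = -100 - 20*l)
I(K) = 216 (I(K) = 6³ = 216)
d - I(R(J(-5))) = 3341406 - 1*216 = 3341406 - 216 = 3341190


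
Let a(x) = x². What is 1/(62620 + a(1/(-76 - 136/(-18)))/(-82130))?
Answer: 31164721280/1951534846553519 ≈ 1.5969e-5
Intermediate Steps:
1/(62620 + a(1/(-76 - 136/(-18)))/(-82130)) = 1/(62620 + (1/(-76 - 136/(-18)))²/(-82130)) = 1/(62620 + (1/(-76 - 136*(-1/18)))²*(-1/82130)) = 1/(62620 + (1/(-76 + 68/9))²*(-1/82130)) = 1/(62620 + (1/(-616/9))²*(-1/82130)) = 1/(62620 + (-9/616)²*(-1/82130)) = 1/(62620 + (81/379456)*(-1/82130)) = 1/(62620 - 81/31164721280) = 1/(1951534846553519/31164721280) = 31164721280/1951534846553519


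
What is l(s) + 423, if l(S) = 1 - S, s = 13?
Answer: 411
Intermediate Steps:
l(s) + 423 = (1 - 1*13) + 423 = (1 - 13) + 423 = -12 + 423 = 411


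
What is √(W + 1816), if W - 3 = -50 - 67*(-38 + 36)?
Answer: √1903 ≈ 43.623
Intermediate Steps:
W = 87 (W = 3 + (-50 - 67*(-38 + 36)) = 3 + (-50 - 67*(-2)) = 3 + (-50 + 134) = 3 + 84 = 87)
√(W + 1816) = √(87 + 1816) = √1903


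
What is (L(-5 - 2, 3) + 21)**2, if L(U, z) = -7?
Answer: 196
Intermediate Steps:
(L(-5 - 2, 3) + 21)**2 = (-7 + 21)**2 = 14**2 = 196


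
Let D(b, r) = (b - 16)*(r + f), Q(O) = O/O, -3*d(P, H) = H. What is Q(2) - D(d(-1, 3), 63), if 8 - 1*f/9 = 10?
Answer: 766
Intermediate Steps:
f = -18 (f = 72 - 9*10 = 72 - 90 = -18)
d(P, H) = -H/3
Q(O) = 1
D(b, r) = (-18 + r)*(-16 + b) (D(b, r) = (b - 16)*(r - 18) = (-16 + b)*(-18 + r) = (-18 + r)*(-16 + b))
Q(2) - D(d(-1, 3), 63) = 1 - (288 - (-6)*3 - 16*63 - ⅓*3*63) = 1 - (288 - 18*(-1) - 1008 - 1*63) = 1 - (288 + 18 - 1008 - 63) = 1 - 1*(-765) = 1 + 765 = 766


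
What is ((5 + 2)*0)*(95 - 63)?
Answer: 0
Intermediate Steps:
((5 + 2)*0)*(95 - 63) = (7*0)*32 = 0*32 = 0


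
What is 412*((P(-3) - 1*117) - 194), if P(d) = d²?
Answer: -124424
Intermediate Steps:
412*((P(-3) - 1*117) - 194) = 412*(((-3)² - 1*117) - 194) = 412*((9 - 117) - 194) = 412*(-108 - 194) = 412*(-302) = -124424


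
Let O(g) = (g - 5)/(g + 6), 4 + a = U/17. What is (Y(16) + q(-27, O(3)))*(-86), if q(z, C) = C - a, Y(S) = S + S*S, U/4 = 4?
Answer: -3616300/153 ≈ -23636.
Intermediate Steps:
U = 16 (U = 4*4 = 16)
a = -52/17 (a = -4 + 16/17 = -52/17 ≈ -3.0588)
O(g) = (-5 + g)/(6 + g)
Y(S) = S + S²
q(z, C) = 52/17 + C (q(z, C) = C - 1*(-52/17) = C + 52/17 = 52/17 + C)
(Y(16) + q(-27, O(3)))*(-86) = (16*(1 + 16) + (52/17 + (-5 + 3)/(6 + 3)))*(-86) = (16*17 + (52/17 - 2/9))*(-86) = (272 + (52/17 + (⅑)*(-2)))*(-86) = (272 + (52/17 - 2/9))*(-86) = (272 + 434/153)*(-86) = (42050/153)*(-86) = -3616300/153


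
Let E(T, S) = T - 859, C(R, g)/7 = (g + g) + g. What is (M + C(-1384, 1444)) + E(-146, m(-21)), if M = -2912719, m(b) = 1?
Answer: -2883400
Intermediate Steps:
C(R, g) = 21*g (C(R, g) = 7*((g + g) + g) = 7*(2*g + g) = 7*(3*g) = 21*g)
E(T, S) = -859 + T
(M + C(-1384, 1444)) + E(-146, m(-21)) = (-2912719 + 21*1444) + (-859 - 146) = (-2912719 + 30324) - 1005 = -2882395 - 1005 = -2883400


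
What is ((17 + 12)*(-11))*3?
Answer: -957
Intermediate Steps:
((17 + 12)*(-11))*3 = (29*(-11))*3 = -319*3 = -957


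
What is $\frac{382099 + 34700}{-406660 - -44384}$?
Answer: $- \frac{416799}{362276} \approx -1.1505$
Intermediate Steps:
$\frac{382099 + 34700}{-406660 - -44384} = \frac{416799}{-406660 + 44384} = \frac{416799}{-362276} = 416799 \left(- \frac{1}{362276}\right) = - \frac{416799}{362276}$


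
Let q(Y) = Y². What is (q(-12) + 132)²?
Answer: 76176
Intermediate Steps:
(q(-12) + 132)² = ((-12)² + 132)² = (144 + 132)² = 276² = 76176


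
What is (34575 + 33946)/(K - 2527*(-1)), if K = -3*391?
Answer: 68521/1354 ≈ 50.606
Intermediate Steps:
K = -1173
(34575 + 33946)/(K - 2527*(-1)) = (34575 + 33946)/(-1173 - 2527*(-1)) = 68521/(-1173 + 2527) = 68521/1354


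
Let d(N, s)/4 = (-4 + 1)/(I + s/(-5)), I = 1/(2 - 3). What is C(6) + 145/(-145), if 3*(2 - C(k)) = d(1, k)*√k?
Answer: 1 - 20*√6/11 ≈ -3.4536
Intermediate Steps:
I = -1 (I = 1/(-1) = -1)
d(N, s) = -12/(-1 - s/5) (d(N, s) = 4*((-4 + 1)/(-1 + s/(-5))) = 4*(-3/(-1 + s*(-⅕))) = 4*(-3/(-1 - s/5)) = -12/(-1 - s/5))
C(k) = 2 - 20*√k/(5 + k) (C(k) = 2 - 60/(5 + k)*√k/3 = 2 - 20*√k/(5 + k))
C(6) + 145/(-145) = 2*(5 + 6 - 10*√6)/(5 + 6) + 145/(-145) = 2*(11 - 10*√6)/11 + 145*(-1/145) = 2*(1/11)*(11 - 10*√6) - 1 = (2 - 20*√6/11) - 1 = 1 - 20*√6/11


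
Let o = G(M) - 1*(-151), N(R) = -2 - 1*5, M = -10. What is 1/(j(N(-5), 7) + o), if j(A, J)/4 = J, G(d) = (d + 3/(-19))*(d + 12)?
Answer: 19/3015 ≈ 0.0063018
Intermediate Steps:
N(R) = -7 (N(R) = -2 - 5 = -7)
G(d) = (12 + d)*(-3/19 + d) (G(d) = (d + 3*(-1/19))*(12 + d) = (d - 3/19)*(12 + d) = (-3/19 + d)*(12 + d) = (12 + d)*(-3/19 + d))
j(A, J) = 4*J
o = 2483/19 (o = (-36/19 + (-10)**2 + (225/19)*(-10)) - 1*(-151) = (-36/19 + 100 - 2250/19) + 151 = -386/19 + 151 = 2483/19 ≈ 130.68)
1/(j(N(-5), 7) + o) = 1/(4*7 + 2483/19) = 1/(28 + 2483/19) = 1/(3015/19) = 19/3015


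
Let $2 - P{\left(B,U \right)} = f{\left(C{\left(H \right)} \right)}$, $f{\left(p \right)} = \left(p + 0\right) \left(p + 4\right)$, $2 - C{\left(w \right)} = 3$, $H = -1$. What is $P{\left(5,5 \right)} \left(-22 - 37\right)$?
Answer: $-295$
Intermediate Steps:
$C{\left(w \right)} = -1$ ($C{\left(w \right)} = 2 - 3 = -1$)
$f{\left(p \right)} = p \left(4 + p\right)$
$P{\left(B,U \right)} = 5$ ($P{\left(B,U \right)} = 2 - - (4 - 1) = 2 - \left(-1\right) 3 = 2 - -3 = 2 + 3 = 5$)
$P{\left(5,5 \right)} \left(-22 - 37\right) = 5 \left(-22 - 37\right) = 5 \left(-59\right) = -295$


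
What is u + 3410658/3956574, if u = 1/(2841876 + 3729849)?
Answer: 3735651733604/4333586045025 ≈ 0.86202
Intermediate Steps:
u = 1/6571725 ≈ 1.5217e-7
u + 3410658/3956574 = 1/6571725 + 3410658/3956574 = 1/6571725 + 3410658*(1/3956574) = 1/6571725 + 568443/659429 = 3735651733604/4333586045025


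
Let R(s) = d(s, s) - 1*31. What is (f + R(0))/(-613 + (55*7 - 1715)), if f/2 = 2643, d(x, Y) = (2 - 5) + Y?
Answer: -5252/1943 ≈ -2.7030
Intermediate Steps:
d(x, Y) = -3 + Y
f = 5286 (f = 2*2643 = 5286)
R(s) = -34 + s (R(s) = (-3 + s) - 1*31 = (-3 + s) - 31 = -34 + s)
(f + R(0))/(-613 + (55*7 - 1715)) = (5286 + (-34 + 0))/(-613 + (55*7 - 1715)) = (5286 - 34)/(-613 + (385 - 1715)) = 5252/(-613 - 1330) = 5252/(-1943) = 5252*(-1/1943) = -5252/1943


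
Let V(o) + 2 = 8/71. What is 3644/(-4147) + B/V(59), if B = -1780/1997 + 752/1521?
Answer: -43391711170/64919141001 ≈ -0.66840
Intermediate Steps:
B = -1205636/3037437 (B = -1780*1/1997 + 752*(1/1521) = -1780/1997 + 752/1521 = -1205636/3037437 ≈ -0.39693)
V(o) = -134/71 (V(o) = -2 + 8/71 = -134/71)
3644/(-4147) + B/V(59) = 3644/(-4147) - 1205636/(3037437*(-134/71)) = 3644*(-1/4147) - 1205636/3037437*(-71/134) = -3644/4147 + 42800078/203508279 = -43391711170/64919141001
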